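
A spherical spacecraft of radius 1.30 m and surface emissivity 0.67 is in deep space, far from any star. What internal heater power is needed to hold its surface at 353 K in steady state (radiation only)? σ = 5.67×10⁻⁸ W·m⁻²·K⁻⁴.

P = εσ·4πr²·T⁴.
4πr² = 21.24 m²; T⁴ = 1.553×10¹⁰ K⁴.
P = 0.67·5.67×10⁻⁸·21.24·1.553×10¹⁰.

P ≈ 12500 W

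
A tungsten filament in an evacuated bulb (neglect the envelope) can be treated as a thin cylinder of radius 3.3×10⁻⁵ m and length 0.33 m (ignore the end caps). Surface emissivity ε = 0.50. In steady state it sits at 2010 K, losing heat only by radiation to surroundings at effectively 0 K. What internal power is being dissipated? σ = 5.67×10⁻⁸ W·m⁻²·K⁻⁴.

Steady state: P = εσA T⁴.
A = 2πrL = 6.842×10⁻⁵ m²; T⁴ = (2010)⁴ = 1.632×10¹³ K⁴.
P = 0.50 × 5.67×10⁻⁸ × 6.842×10⁻⁵ × 1.632×10¹³.

P ≈ 31.7 W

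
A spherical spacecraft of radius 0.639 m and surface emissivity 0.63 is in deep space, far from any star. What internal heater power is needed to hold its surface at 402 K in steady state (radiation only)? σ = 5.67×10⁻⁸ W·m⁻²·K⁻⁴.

P = εσ·4πr²·T⁴.
4πr² = 5.131 m²; T⁴ = 2.612×10¹⁰ K⁴.
P = 0.63·5.67×10⁻⁸·5.131·2.612×10¹⁰.

P ≈ 4790 W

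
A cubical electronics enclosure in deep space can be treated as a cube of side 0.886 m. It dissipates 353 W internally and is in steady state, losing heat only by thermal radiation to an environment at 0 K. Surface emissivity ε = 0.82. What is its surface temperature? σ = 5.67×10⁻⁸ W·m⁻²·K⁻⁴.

T ≈ 200 K

Steady state: internal power = radiated power, P = εσA T⁴.
Radiating area A = 6L² = 4.710 m².
T⁴ = P/(εσA) = 353/(0.82·5.67×10⁻⁸·4.710) = 1.612×10⁹ K⁴.
T = (1.612×10⁹)^(1/4).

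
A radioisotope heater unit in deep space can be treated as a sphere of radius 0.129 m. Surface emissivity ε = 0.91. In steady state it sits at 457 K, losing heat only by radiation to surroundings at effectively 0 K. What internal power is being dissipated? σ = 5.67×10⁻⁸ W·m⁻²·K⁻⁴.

Steady state: P = εσA T⁴.
A = 4πr² = 0.2091 m²; T⁴ = (457)⁴ = 4.362×10¹⁰ K⁴.
P = 0.91 × 5.67×10⁻⁸ × 0.2091 × 4.362×10¹⁰.

P ≈ 471 W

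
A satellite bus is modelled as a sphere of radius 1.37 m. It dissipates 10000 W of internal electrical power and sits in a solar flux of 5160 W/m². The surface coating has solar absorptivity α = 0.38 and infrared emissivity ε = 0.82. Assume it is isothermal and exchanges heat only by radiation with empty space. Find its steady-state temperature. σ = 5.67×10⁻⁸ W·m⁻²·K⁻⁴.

At steady state, absorbed solar power + internal power = radiated power.
Absorbed: α·S·A_cross = 0.38·5160·5.896 = 11560 W (cross-section πr²).
Total input = 11560 + 10000 = 21560 W.
Radiated: εσ·A_surf·T⁴ with A_surf = 4πr² = 23.59 m².
T⁴ = 21560/(0.82·5.67×10⁻⁸·23.59) = 1.966×10¹⁰ K⁴.

T ≈ 374 K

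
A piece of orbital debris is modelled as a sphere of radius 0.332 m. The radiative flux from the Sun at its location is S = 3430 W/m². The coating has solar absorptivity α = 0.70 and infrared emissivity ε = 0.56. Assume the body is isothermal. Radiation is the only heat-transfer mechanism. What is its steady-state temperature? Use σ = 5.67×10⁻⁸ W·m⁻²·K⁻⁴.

At equilibrium, absorbed power = emitted power.
Absorbing cross-section = πr² = 0.3463 m²; emitting surface = 4πr² = 1.385 m² (ratio 4).
αS·A_cross = εσ·A_surf·T⁴  ⇒  T⁴ = αS/(ε·4σ).
T⁴ = 0.700·3430/(0.56·4·5.67×10⁻⁸) = 1.890×10¹⁰ K⁴.
T = (1.890×10¹⁰)^(1/4).

T ≈ 371 K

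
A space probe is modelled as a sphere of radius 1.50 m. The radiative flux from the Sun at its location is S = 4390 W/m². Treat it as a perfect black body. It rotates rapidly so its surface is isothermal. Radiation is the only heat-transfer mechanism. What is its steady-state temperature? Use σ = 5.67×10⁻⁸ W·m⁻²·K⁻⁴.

T ≈ 373 K

At equilibrium, absorbed power = emitted power.
Absorbing cross-section = πr² = 7.069 m²; emitting surface = 4πr² = 28.27 m² (ratio 4).
S·A_cross = εσ·A_surf·T⁴  ⇒  T⁴ = S/(4σ).
T⁴ = 1.00·4390/(4·5.67×10⁻⁸) = 1.936×10¹⁰ K⁴.
T = (1.936×10¹⁰)^(1/4).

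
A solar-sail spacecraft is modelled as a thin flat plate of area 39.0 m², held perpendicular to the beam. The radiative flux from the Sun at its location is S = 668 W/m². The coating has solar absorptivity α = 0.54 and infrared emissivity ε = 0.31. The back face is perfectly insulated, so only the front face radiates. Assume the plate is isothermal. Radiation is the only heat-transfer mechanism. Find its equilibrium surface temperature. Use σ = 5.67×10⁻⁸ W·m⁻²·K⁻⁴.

T ≈ 378 K

At equilibrium, absorbed power = emitted power.
Absorbing cross-section = A = 39.00 m²; emitting surface = A = 39.00 m² (ratio 1).
αS·A_cross = εσ·A_surf·T⁴  ⇒  T⁴ = αS/(ε·1σ).
T⁴ = 0.540·668/(0.31·1·5.67×10⁻⁸) = 2.052×10¹⁰ K⁴.
T = (2.052×10¹⁰)^(1/4).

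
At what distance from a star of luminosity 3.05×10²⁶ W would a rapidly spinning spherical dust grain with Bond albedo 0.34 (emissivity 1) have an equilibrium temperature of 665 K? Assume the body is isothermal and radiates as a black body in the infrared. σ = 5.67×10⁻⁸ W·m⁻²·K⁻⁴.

d ≈ 1.90×10¹⁰ m

For an isothermal black-emitting sphere, (1−a)S·πr² = σ·4πr²·T⁴ ⇒ S = 4σT⁴/(1−a).
S = 4·5.67×10⁻⁸·(665)⁴/0.660 = 67200 W/m².
Flux falls as S = L/(4πd²), so d = √(L/(4πS)) = √(3.05×10²⁶/(4π·67200)).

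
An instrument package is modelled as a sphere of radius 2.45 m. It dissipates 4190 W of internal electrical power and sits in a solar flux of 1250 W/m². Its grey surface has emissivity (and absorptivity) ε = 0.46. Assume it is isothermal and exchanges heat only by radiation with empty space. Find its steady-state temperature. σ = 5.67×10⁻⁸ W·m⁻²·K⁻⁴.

At steady state, absorbed solar power + internal power = radiated power.
Absorbed: α·S·A_cross = 0.46·1250·18.86 = 10840 W (cross-section πr²).
Total input = 10840 + 4190 = 15030 W.
Radiated: εσ·A_surf·T⁴ with A_surf = 4πr² = 75.43 m².
T⁴ = 15030/(0.46·5.67×10⁻⁸·75.43) = 7.641×10⁹ K⁴.

T ≈ 296 K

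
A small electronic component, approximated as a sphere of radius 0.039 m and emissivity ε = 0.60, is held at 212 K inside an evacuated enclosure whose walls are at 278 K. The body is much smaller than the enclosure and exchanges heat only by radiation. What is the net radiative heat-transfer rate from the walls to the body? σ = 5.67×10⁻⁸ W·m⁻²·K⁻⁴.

For a small grey body in a large enclosure: P_net = εσA(T_body⁴ − T_wall⁴).
A = 4πr² = 0.01911 m²; T_body⁴ − T_wall⁴ = 2.020×10⁹ − 5.973×10⁹ = -3.953×10⁹ K⁴.
|P_net| = 0.60·5.67×10⁻⁸·0.01911·3.953×10⁹.

P_net ≈ 2.57 W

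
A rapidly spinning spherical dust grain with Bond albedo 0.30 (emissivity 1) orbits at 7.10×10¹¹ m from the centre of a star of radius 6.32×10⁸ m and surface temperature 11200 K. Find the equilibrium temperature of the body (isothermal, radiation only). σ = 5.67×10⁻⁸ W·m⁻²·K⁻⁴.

T ≈ 216 K

The star's surface emits σT_*⁴; at distance d the flux is S = σT_*⁴(R_*/d)².
S = 5.67×10⁻⁸·(11200)⁴·(6.32×10⁸/7.10×10¹¹)² = 706.9 W/m².
For an isothermal sphere T⁴ = (1−a)S/(4σ) = 2.182×10⁹ K⁴.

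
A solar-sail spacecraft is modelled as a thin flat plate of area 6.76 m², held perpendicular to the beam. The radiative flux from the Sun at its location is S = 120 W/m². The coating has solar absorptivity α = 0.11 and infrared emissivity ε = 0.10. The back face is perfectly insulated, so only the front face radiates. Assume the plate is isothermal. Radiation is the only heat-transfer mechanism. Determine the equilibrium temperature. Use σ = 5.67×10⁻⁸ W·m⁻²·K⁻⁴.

At equilibrium, absorbed power = emitted power.
Absorbing cross-section = A = 6.760 m²; emitting surface = A = 6.760 m² (ratio 1).
αS·A_cross = εσ·A_surf·T⁴  ⇒  T⁴ = αS/(ε·1σ).
T⁴ = 0.110·120/(0.10·1·5.67×10⁻⁸) = 2.328×10⁹ K⁴.
T = (2.328×10⁹)^(1/4).

T ≈ 220 K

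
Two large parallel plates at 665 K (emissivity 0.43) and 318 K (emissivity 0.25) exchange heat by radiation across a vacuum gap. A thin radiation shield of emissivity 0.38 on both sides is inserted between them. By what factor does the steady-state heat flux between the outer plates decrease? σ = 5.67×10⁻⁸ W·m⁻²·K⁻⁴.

factor ≈ 1.80

Without shield: q₀ = σΔ(T⁴)/(1/ε₁+1/ε₂−1) with denominator 5.326.
With shield the two gaps are in series; the resistances add: (1/ε₁+1/ε_s−1)+(1/ε_s+1/ε₂−1) = 3.957+5.632 = 9.589.
Heat-flux ratio q₀/q = 9.589/5.326.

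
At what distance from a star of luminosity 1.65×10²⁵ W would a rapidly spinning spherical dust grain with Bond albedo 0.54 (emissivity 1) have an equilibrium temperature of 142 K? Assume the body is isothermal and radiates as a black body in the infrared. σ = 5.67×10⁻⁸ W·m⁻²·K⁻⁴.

For an isothermal black-emitting sphere, (1−a)S·πr² = σ·4πr²·T⁴ ⇒ S = 4σT⁴/(1−a).
S = 4·5.67×10⁻⁸·(142)⁴/0.460 = 200.5 W/m².
Flux falls as S = L/(4πd²), so d = √(L/(4πS)) = √(1.65×10²⁵/(4π·200.5)).

d ≈ 8.09×10¹⁰ m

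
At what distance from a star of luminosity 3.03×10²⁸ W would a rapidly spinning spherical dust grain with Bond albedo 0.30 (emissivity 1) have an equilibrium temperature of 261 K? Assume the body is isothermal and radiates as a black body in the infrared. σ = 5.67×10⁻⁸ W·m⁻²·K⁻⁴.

For an isothermal black-emitting sphere, (1−a)S·πr² = σ·4πr²·T⁴ ⇒ S = 4σT⁴/(1−a).
S = 4·5.67×10⁻⁸·(261)⁴/0.700 = 1504 W/m².
Flux falls as S = L/(4πd²), so d = √(L/(4πS)) = √(3.03×10²⁸/(4π·1504)).

d ≈ 1.27×10¹² m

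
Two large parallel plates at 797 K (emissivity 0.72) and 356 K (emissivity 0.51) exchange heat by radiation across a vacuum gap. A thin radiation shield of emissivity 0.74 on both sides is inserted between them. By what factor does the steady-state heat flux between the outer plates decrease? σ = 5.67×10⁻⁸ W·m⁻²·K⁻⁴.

Without shield: q₀ = σΔ(T⁴)/(1/ε₁+1/ε₂−1) with denominator 2.350.
With shield the two gaps are in series; the resistances add: (1/ε₁+1/ε_s−1)+(1/ε_s+1/ε₂−1) = 1.740+2.312 = 4.052.
Heat-flux ratio q₀/q = 4.052/2.350.

factor ≈ 1.72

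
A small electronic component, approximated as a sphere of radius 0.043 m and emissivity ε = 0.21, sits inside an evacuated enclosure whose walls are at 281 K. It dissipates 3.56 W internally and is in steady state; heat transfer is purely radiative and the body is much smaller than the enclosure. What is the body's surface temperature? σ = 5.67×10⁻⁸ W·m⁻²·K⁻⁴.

For a small grey body in a large enclosure, net radiated power = εσA(T⁴ − T_w⁴).
Steady state: P = εσA(T⁴ − T_w⁴) with A = 4πr² = 0.02324 m².
T⁴ = P/(εσA) + T_w⁴ = 3.56/(0.21·5.67×10⁻⁸·0.02324) + (281)⁴
    = 1.287×10¹⁰ + 6.235×10⁹ = 1.910×10¹⁰ K⁴.

T ≈ 372 K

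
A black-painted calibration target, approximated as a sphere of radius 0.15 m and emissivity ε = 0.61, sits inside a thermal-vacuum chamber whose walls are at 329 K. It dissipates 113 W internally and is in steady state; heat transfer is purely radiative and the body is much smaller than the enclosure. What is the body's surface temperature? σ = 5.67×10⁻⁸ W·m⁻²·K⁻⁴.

For a small grey body in a large enclosure, net radiated power = εσA(T⁴ − T_w⁴).
Steady state: P = εσA(T⁴ − T_w⁴) with A = 4πr² = 0.2827 m².
T⁴ = P/(εσA) + T_w⁴ = 113/(0.61·5.67×10⁻⁸·0.2827) + (329)⁴
    = 1.156×10¹⁰ + 1.172×10¹⁰ = 2.327×10¹⁰ K⁴.

T ≈ 391 K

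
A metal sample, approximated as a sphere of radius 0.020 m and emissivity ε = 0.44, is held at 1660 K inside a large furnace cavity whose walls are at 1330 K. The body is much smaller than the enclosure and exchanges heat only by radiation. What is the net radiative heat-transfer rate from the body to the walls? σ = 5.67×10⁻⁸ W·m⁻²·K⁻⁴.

For a small grey body in a large enclosure: P_net = εσA(T_body⁴ − T_wall⁴).
A = 4πr² = 0.005027 m²; T_body⁴ − T_wall⁴ = 7.593×10¹² − 3.129×10¹² = 4.464×10¹² K⁴.
|P_net| = 0.44·5.67×10⁻⁸·0.005027·4.464×10¹².

P_net ≈ 560 W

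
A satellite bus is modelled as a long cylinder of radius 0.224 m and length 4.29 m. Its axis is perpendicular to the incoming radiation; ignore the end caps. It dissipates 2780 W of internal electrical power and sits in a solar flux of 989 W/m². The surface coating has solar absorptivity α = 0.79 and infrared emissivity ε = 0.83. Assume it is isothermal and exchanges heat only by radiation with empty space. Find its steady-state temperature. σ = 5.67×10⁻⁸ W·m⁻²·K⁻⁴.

T ≈ 350 K

At steady state, absorbed solar power + internal power = radiated power.
Absorbed: α·S·A_cross = 0.79·989·1.922 = 1502 W (cross-section 2rL).
Total input = 1502 + 2780 = 4282 W.
Radiated: εσ·A_surf·T⁴ with A_surf = 2πrL = 6.038 m².
T⁴ = 4282/(0.83·5.67×10⁻⁸·6.038) = 1.507×10¹⁰ K⁴.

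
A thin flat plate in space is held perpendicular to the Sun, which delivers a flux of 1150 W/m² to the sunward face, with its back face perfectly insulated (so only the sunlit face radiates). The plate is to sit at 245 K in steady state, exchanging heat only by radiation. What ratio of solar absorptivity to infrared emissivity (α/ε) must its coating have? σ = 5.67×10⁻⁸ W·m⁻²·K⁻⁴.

Balance: αS·A = εσ·1A·T⁴ ⇒ α/ε = σT⁴/S.
α/ε = 5.67×10⁻⁸·(245)⁴/1150 = 5.67×10⁻⁸·3.603×10⁹/1150.

α/ε ≈ 0.178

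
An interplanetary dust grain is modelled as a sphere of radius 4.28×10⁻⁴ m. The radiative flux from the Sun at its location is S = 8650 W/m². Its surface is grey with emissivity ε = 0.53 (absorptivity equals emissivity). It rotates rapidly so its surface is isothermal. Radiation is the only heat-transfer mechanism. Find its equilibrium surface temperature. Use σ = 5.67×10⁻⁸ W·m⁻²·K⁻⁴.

At equilibrium, absorbed power = emitted power.
Absorbing cross-section = πr² = 5.755×10⁻⁷ m²; emitting surface = 4πr² = 2.302×10⁻⁶ m² (ratio 4).
εS·A_cross = εσ·A_surf·T⁴  ⇒  T⁴ = S/(4σ)   (ε cancels).
T⁴ = 8650/(4·5.67×10⁻⁸) = 3.814×10¹⁰ K⁴.
T = (3.814×10¹⁰)^(1/4).

T ≈ 442 K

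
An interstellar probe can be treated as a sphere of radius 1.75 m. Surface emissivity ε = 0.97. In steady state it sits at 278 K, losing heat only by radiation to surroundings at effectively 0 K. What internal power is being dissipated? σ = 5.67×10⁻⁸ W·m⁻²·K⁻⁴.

Steady state: P = εσA T⁴.
A = 4πr² = 38.48 m²; T⁴ = (278)⁴ = 5.973×10⁹ K⁴.
P = 0.97 × 5.67×10⁻⁸ × 38.48 × 5.973×10⁹.

P ≈ 12600 W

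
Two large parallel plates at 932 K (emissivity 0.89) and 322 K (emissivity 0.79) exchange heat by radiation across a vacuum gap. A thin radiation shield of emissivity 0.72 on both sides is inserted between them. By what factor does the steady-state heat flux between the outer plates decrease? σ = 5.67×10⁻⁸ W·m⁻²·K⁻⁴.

Without shield: q₀ = σΔ(T⁴)/(1/ε₁+1/ε₂−1) with denominator 1.389.
With shield the two gaps are in series; the resistances add: (1/ε₁+1/ε_s−1)+(1/ε_s+1/ε₂−1) = 1.512+1.655 = 3.167.
Heat-flux ratio q₀/q = 3.167/1.389.

factor ≈ 2.28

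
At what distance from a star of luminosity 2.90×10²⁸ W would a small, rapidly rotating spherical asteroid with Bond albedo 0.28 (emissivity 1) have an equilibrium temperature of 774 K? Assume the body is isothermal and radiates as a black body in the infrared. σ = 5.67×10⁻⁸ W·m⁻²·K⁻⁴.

For an isothermal black-emitting sphere, (1−a)S·πr² = σ·4πr²·T⁴ ⇒ S = 4σT⁴/(1−a).
S = 4·5.67×10⁻⁸·(774)⁴/0.720 = 1.131×10⁵ W/m².
Flux falls as S = L/(4πd²), so d = √(L/(4πS)) = √(2.90×10²⁸/(4π·1.131×10⁵)).

d ≈ 1.43×10¹¹ m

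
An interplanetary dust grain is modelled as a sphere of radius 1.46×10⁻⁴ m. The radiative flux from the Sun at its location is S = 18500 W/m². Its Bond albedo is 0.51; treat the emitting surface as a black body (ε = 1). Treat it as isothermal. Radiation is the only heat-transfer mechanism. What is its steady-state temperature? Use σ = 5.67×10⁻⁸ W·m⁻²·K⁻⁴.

At equilibrium, absorbed power = emitted power.
Absorbing cross-section = πr² = 6.697×10⁻⁸ m²; emitting surface = 4πr² = 2.679×10⁻⁷ m² (ratio 4).
(1−a)S·A_cross = εσ·A_surf·T⁴  ⇒  T⁴ = (1−a)S/(4σ).
T⁴ = 0.490·18500/(4·5.67×10⁻⁸) = 3.997×10¹⁰ K⁴.
T = (3.997×10¹⁰)^(1/4).

T ≈ 447 K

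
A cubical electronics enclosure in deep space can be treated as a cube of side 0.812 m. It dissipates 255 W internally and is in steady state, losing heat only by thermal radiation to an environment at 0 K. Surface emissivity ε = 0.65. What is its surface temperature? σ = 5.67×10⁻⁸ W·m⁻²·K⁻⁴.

Steady state: internal power = radiated power, P = εσA T⁴.
Radiating area A = 6L² = 3.956 m².
T⁴ = P/(εσA) = 255/(0.65·5.67×10⁻⁸·3.956) = 1.749×10⁹ K⁴.
T = (1.749×10⁹)^(1/4).

T ≈ 205 K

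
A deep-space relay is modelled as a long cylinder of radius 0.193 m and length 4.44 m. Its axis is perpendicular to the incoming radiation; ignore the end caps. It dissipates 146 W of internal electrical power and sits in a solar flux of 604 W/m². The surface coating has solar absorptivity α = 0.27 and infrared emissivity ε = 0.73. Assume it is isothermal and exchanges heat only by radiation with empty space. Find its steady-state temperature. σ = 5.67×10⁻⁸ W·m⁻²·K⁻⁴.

T ≈ 209 K

At steady state, absorbed solar power + internal power = radiated power.
Absorbed: α·S·A_cross = 0.27·604·1.714 = 279.5 W (cross-section 2rL).
Total input = 279.5 + 146 = 425.5 W.
Radiated: εσ·A_surf·T⁴ with A_surf = 2πrL = 5.384 m².
T⁴ = 425.5/(0.73·5.67×10⁻⁸·5.384) = 1.909×10⁹ K⁴.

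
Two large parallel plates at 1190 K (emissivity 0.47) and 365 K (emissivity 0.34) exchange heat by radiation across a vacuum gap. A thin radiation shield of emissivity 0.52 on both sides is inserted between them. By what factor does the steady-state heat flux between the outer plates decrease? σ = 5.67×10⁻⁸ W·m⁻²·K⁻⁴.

factor ≈ 1.70

Without shield: q₀ = σΔ(T⁴)/(1/ε₁+1/ε₂−1) with denominator 4.069.
With shield the two gaps are in series; the resistances add: (1/ε₁+1/ε_s−1)+(1/ε_s+1/ε₂−1) = 3.051+3.864 = 6.915.
Heat-flux ratio q₀/q = 6.915/4.069.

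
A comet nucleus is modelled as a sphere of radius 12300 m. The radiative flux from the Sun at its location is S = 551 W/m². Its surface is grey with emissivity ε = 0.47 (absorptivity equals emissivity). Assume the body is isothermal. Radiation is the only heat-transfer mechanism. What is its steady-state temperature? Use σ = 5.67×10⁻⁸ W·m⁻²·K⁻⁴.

At equilibrium, absorbed power = emitted power.
Absorbing cross-section = πr² = 4.753×10⁸ m²; emitting surface = 4πr² = 1.901×10⁹ m² (ratio 4).
εS·A_cross = εσ·A_surf·T⁴  ⇒  T⁴ = S/(4σ)   (ε cancels).
T⁴ = 551/(4·5.67×10⁻⁸) = 2.429×10⁹ K⁴.
T = (2.429×10⁹)^(1/4).

T ≈ 222 K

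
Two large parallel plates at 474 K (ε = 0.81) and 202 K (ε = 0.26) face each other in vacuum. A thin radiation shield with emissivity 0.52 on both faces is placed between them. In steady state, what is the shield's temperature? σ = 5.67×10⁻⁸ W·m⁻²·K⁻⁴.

T_s ≈ 433 K

In steady state the net flux on the hot side equals that on the cold side.
σ(T₁⁴−T_s⁴)/D₁ = σ(T_s⁴−T₂⁴)/D₂, with D₁ = 1/ε₁+1/ε_s−1 = 2.158, D₂ = 1/ε_s+1/ε₂−1 = 4.769.
Solve for T_s⁴: T_s⁴ = (D₂·T₁⁴ + D₁·T₂⁴)/(D₁+D₂) = 3.527×10¹⁰ K⁴.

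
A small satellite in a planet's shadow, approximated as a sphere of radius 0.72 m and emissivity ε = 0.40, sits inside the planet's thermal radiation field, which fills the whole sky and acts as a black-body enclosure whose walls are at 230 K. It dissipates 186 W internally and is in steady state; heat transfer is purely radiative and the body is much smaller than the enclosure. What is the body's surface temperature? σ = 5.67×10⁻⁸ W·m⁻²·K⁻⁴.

For a small grey body in a large enclosure, net radiated power = εσA(T⁴ − T_w⁴).
Steady state: P = εσA(T⁴ − T_w⁴) with A = 4πr² = 6.514 m².
T⁴ = P/(εσA) + T_w⁴ = 186/(0.40·5.67×10⁻⁸·6.514) + (230)⁴
    = 1.259×10⁹ + 2.798×10⁹ = 4.057×10⁹ K⁴.

T ≈ 252 K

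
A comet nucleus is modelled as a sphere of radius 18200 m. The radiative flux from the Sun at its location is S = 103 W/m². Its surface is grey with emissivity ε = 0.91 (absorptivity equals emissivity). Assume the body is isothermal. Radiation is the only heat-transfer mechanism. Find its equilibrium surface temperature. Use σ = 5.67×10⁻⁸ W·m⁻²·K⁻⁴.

T ≈ 146 K

At equilibrium, absorbed power = emitted power.
Absorbing cross-section = πr² = 1.041×10⁹ m²; emitting surface = 4πr² = 4.162×10⁹ m² (ratio 4).
εS·A_cross = εσ·A_surf·T⁴  ⇒  T⁴ = S/(4σ)   (ε cancels).
T⁴ = 103/(4·5.67×10⁻⁸) = 4.541×10⁸ K⁴.
T = (4.541×10⁸)^(1/4).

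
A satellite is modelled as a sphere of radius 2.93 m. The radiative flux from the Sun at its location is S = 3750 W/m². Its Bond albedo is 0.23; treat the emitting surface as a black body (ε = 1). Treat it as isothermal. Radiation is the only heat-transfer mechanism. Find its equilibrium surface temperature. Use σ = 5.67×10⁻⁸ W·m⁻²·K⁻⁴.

At equilibrium, absorbed power = emitted power.
Absorbing cross-section = πr² = 26.97 m²; emitting surface = 4πr² = 107.9 m² (ratio 4).
(1−a)S·A_cross = εσ·A_surf·T⁴  ⇒  T⁴ = (1−a)S/(4σ).
T⁴ = 0.770·3750/(4·5.67×10⁻⁸) = 1.273×10¹⁰ K⁴.
T = (1.273×10¹⁰)^(1/4).

T ≈ 336 K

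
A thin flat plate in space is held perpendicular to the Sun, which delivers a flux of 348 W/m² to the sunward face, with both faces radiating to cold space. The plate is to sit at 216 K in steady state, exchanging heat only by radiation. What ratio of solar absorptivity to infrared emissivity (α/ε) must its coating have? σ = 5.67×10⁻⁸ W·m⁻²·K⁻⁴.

α/ε ≈ 0.709

Balance: αS·A = εσ·2A·T⁴ ⇒ α/ε = 2σT⁴/S.
α/ε = 2·5.67×10⁻⁸·(216)⁴/348 = 2·5.67×10⁻⁸·2.177×10⁹/348.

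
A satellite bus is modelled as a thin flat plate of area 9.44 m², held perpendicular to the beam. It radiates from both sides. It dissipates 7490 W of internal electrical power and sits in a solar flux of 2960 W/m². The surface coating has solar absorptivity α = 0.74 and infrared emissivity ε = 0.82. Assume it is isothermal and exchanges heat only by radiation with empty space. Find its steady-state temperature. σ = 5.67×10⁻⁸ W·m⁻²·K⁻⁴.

T ≈ 423 K

At steady state, absorbed solar power + internal power = radiated power.
Absorbed: α·S·A_cross = 0.74·2960·9.440 = 20680 W (cross-section A).
Total input = 20680 + 7490 = 28170 W.
Radiated: εσ·A_surf·T⁴ with A_surf = 2A = 18.88 m².
T⁴ = 28170/(0.82·5.67×10⁻⁸·18.88) = 3.209×10¹⁰ K⁴.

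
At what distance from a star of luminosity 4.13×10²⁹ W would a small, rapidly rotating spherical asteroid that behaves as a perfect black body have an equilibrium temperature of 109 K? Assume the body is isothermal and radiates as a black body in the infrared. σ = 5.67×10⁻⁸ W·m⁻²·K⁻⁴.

d ≈ 3.20×10¹³ m

For an isothermal black-emitting sphere, (1−a)S·πr² = σ·4πr²·T⁴ ⇒ S = 4σT⁴/(1−a).
S = 4·5.67×10⁻⁸·(109)⁴/1.00 = 32.01 W/m².
Flux falls as S = L/(4πd²), so d = √(L/(4πS)) = √(4.13×10²⁹/(4π·32.01)).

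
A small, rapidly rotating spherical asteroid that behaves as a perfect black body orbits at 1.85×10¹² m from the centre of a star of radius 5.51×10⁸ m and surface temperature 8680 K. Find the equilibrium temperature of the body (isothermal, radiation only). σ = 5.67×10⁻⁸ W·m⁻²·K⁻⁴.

The star's surface emits σT_*⁴; at distance d the flux is S = σT_*⁴(R_*/d)².
S = 5.67×10⁻⁸·(8680)⁴·(5.51×10⁸/1.85×10¹²)² = 28.55 W/m².
For an isothermal sphere T⁴ = (1−a)S/(4σ) = 1.259×10⁸ K⁴.

T ≈ 106 K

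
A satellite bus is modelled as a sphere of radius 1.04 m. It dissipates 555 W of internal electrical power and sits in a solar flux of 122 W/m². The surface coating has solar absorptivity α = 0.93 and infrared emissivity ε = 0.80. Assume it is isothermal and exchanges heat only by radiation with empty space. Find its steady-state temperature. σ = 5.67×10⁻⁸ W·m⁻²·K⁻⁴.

T ≈ 198 K

At steady state, absorbed solar power + internal power = radiated power.
Absorbed: α·S·A_cross = 0.93·122·3.398 = 385.5 W (cross-section πr²).
Total input = 385.5 + 555 = 940.5 W.
Radiated: εσ·A_surf·T⁴ with A_surf = 4πr² = 13.59 m².
T⁴ = 940.5/(0.80·5.67×10⁻⁸·13.59) = 1.526×10⁹ K⁴.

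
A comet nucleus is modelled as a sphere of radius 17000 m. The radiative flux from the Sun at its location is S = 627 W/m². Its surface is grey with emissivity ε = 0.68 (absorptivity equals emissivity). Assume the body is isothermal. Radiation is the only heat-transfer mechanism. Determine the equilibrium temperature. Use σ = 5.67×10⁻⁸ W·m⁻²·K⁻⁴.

At equilibrium, absorbed power = emitted power.
Absorbing cross-section = πr² = 9.079×10⁸ m²; emitting surface = 4πr² = 3.632×10⁹ m² (ratio 4).
εS·A_cross = εσ·A_surf·T⁴  ⇒  T⁴ = S/(4σ)   (ε cancels).
T⁴ = 627/(4·5.67×10⁻⁸) = 2.765×10⁹ K⁴.
T = (2.765×10⁹)^(1/4).

T ≈ 229 K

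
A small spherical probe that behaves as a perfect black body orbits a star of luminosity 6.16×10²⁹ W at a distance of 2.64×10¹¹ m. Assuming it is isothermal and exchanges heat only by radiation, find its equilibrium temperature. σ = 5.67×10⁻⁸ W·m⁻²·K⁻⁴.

T ≈ 1330 K

First find the stellar flux at distance d: S = L/(4πd²) = 6.16×10²⁹/(4π·(2.64×10¹¹)²) = 7.033×10⁵ W/m².
For an isothermal sphere, absorbed (1−a)S·πr² = emitted σ·4πr²·T⁴, so T⁴ = (1−a)S/(4σ).
T⁴ = 1.00·7.033×10⁵/(4·5.67×10⁻⁸) = 3.101×10¹² K⁴.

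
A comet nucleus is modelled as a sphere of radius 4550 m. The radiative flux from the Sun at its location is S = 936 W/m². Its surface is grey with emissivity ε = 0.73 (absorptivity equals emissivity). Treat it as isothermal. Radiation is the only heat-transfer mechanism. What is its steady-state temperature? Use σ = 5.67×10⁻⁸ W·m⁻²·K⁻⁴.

T ≈ 253 K

At equilibrium, absorbed power = emitted power.
Absorbing cross-section = πr² = 6.504×10⁷ m²; emitting surface = 4πr² = 2.602×10⁸ m² (ratio 4).
εS·A_cross = εσ·A_surf·T⁴  ⇒  T⁴ = S/(4σ)   (ε cancels).
T⁴ = 936/(4·5.67×10⁻⁸) = 4.127×10⁹ K⁴.
T = (4.127×10⁹)^(1/4).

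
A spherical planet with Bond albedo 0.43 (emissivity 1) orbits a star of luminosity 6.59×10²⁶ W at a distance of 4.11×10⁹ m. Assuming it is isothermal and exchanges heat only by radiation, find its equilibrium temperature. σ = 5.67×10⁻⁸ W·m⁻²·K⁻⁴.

T ≈ 1670 K

First find the stellar flux at distance d: S = L/(4πd²) = 6.59×10²⁶/(4π·(4.11×10⁹)²) = 3.105×10⁶ W/m².
For an isothermal sphere, absorbed (1−a)S·πr² = emitted σ·4πr²·T⁴, so T⁴ = (1−a)S/(4σ).
T⁴ = 0.570·3.105×10⁶/(4·5.67×10⁻⁸) = 7.802×10¹² K⁴.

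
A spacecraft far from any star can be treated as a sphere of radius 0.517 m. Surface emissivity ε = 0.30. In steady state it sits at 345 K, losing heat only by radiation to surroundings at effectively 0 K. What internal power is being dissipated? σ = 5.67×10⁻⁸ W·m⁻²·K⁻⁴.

P ≈ 809 W

Steady state: P = εσA T⁴.
A = 4πr² = 3.359 m²; T⁴ = (345)⁴ = 1.417×10¹⁰ K⁴.
P = 0.30 × 5.67×10⁻⁸ × 3.359 × 1.417×10¹⁰.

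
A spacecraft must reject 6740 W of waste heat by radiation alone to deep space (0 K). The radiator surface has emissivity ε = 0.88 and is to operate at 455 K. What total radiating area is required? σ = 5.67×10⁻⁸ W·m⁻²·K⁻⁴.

P = εσA T⁴ ⇒ A = P/(εσT⁴).
T⁴ = 4.286×10¹⁰ K⁴.
A = 6740/(0.88 × 5.67×10⁻⁸ × 4.286×10¹⁰).

A ≈ 3.15 m²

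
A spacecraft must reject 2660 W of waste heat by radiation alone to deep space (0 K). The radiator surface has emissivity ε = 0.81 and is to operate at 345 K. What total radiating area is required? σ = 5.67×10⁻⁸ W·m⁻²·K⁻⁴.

A ≈ 4.09 m²

P = εσA T⁴ ⇒ A = P/(εσT⁴).
T⁴ = 1.417×10¹⁰ K⁴.
A = 2660/(0.81 × 5.67×10⁻⁸ × 1.417×10¹⁰).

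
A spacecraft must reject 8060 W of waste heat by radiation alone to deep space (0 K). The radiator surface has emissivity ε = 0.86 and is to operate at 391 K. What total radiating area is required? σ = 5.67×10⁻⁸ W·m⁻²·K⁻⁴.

P = εσA T⁴ ⇒ A = P/(εσT⁴).
T⁴ = 2.337×10¹⁰ K⁴.
A = 8060/(0.86 × 5.67×10⁻⁸ × 2.337×10¹⁰).

A ≈ 7.07 m²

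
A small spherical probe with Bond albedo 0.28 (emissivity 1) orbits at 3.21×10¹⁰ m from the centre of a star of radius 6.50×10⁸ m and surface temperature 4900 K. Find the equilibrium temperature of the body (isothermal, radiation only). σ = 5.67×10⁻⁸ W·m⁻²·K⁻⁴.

T ≈ 454 K

The star's surface emits σT_*⁴; at distance d the flux is S = σT_*⁴(R_*/d)².
S = 5.67×10⁻⁸·(4900)⁴·(6.50×10⁸/3.21×10¹⁰)² = 13400 W/m².
For an isothermal sphere T⁴ = (1−a)S/(4σ) = 4.255×10¹⁰ K⁴.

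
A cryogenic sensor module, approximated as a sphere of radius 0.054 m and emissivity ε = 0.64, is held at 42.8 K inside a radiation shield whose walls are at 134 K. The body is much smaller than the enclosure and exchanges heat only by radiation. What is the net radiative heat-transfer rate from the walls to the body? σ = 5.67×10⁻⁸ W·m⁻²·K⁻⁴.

For a small grey body in a large enclosure: P_net = εσA(T_body⁴ − T_wall⁴).
A = 4πr² = 0.03664 m²; T_body⁴ − T_wall⁴ = 3.356×10⁶ − 3.224×10⁸ = -3.191×10⁸ K⁴.
|P_net| = 0.64·5.67×10⁻⁸·0.03664·3.191×10⁸.

P_net ≈ 0.424 W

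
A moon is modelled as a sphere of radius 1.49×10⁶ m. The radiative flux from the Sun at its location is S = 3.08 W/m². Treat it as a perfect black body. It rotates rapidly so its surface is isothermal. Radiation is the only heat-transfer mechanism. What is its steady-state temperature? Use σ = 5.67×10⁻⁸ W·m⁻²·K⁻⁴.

At equilibrium, absorbed power = emitted power.
Absorbing cross-section = πr² = 6.975×10¹² m²; emitting surface = 4πr² = 2.790×10¹³ m² (ratio 4).
S·A_cross = εσ·A_surf·T⁴  ⇒  T⁴ = S/(4σ).
T⁴ = 1.00·3.08/(4·5.67×10⁻⁸) = 1.358×10⁷ K⁴.
T = (1.358×10⁷)^(1/4).

T ≈ 60.7 K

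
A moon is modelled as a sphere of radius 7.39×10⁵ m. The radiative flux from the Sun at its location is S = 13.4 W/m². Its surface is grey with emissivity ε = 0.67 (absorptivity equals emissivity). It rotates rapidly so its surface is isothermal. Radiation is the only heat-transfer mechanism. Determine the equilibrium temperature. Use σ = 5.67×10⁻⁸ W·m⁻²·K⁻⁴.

At equilibrium, absorbed power = emitted power.
Absorbing cross-section = πr² = 1.716×10¹² m²; emitting surface = 4πr² = 6.863×10¹² m² (ratio 4).
εS·A_cross = εσ·A_surf·T⁴  ⇒  T⁴ = S/(4σ)   (ε cancels).
T⁴ = 13.4/(4·5.67×10⁻⁸) = 5.908×10⁷ K⁴.
T = (5.908×10⁷)^(1/4).

T ≈ 87.7 K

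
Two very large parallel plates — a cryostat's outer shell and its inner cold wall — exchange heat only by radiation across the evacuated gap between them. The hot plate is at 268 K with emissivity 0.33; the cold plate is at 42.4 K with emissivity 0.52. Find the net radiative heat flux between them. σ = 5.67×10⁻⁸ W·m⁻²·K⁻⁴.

For two infinite grey parallel plates, q = σ(T₁⁴ − T₂⁴)/(1/ε₁ + 1/ε₂ − 1).
T₁⁴ − T₂⁴ = 5.159×10⁹ − 3.232×10⁶ = 5.155×10⁹ K⁴.
1/ε₁ + 1/ε₂ − 1 = 3.030 + 1.923 − 1 = 3.953.
q = 5.67×10⁻⁸ × 5.155×10⁹ / 3.953.

q ≈ 73.9 W/m²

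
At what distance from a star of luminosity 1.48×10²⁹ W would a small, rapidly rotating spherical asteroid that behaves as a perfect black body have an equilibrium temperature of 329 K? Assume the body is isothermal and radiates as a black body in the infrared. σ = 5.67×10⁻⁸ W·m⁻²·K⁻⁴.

d ≈ 2.11×10¹² m

For an isothermal black-emitting sphere, (1−a)S·πr² = σ·4πr²·T⁴ ⇒ S = 4σT⁴/(1−a).
S = 4·5.67×10⁻⁸·(329)⁴/1.00 = 2657 W/m².
Flux falls as S = L/(4πd²), so d = √(L/(4πS)) = √(1.48×10²⁹/(4π·2657)).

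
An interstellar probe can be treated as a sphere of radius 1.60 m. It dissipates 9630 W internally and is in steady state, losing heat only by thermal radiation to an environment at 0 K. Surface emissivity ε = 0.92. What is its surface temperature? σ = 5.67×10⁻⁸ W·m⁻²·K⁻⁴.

Steady state: internal power = radiated power, P = εσA T⁴.
Radiating area A = 4πr² = 32.17 m².
T⁴ = P/(εσA) = 9630/(0.92·5.67×10⁻⁸·32.17) = 5.739×10⁹ K⁴.
T = (5.739×10⁹)^(1/4).

T ≈ 275 K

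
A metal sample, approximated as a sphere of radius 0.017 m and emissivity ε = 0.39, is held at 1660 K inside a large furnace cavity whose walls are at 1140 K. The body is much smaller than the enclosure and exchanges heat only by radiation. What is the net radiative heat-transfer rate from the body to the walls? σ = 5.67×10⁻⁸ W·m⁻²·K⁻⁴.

For a small grey body in a large enclosure: P_net = εσA(T_body⁴ − T_wall⁴).
A = 4πr² = 0.003632 m²; T_body⁴ − T_wall⁴ = 7.593×10¹² − 1.689×10¹² = 5.904×10¹² K⁴.
|P_net| = 0.39·5.67×10⁻⁸·0.003632·5.904×10¹².

P_net ≈ 474 W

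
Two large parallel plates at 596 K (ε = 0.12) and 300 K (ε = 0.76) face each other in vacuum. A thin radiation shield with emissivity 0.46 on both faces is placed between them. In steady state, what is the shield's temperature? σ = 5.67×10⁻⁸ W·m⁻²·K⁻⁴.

In steady state the net flux on the hot side equals that on the cold side.
σ(T₁⁴−T_s⁴)/D₁ = σ(T_s⁴−T₂⁴)/D₂, with D₁ = 1/ε₁+1/ε_s−1 = 9.507, D₂ = 1/ε_s+1/ε₂−1 = 2.490.
Solve for T_s⁴: T_s⁴ = (D₂·T₁⁴ + D₁·T₂⁴)/(D₁+D₂) = 3.260×10¹⁰ K⁴.

T_s ≈ 425 K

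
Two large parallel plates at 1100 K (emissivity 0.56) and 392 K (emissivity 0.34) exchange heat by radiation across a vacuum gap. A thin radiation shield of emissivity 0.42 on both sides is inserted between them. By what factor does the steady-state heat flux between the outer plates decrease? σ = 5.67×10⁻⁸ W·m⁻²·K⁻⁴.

factor ≈ 2.01

Without shield: q₀ = σΔ(T⁴)/(1/ε₁+1/ε₂−1) with denominator 3.727.
With shield the two gaps are in series; the resistances add: (1/ε₁+1/ε_s−1)+(1/ε_s+1/ε₂−1) = 3.167+4.322 = 7.489.
Heat-flux ratio q₀/q = 7.489/3.727.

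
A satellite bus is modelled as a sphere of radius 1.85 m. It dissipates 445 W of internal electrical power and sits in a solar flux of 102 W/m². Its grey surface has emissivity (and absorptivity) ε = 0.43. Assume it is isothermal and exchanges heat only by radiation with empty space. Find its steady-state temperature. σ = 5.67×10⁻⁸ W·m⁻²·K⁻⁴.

At steady state, absorbed solar power + internal power = radiated power.
Absorbed: α·S·A_cross = 0.43·102·10.75 = 471.6 W (cross-section πr²).
Total input = 471.6 + 445 = 916.6 W.
Radiated: εσ·A_surf·T⁴ with A_surf = 4πr² = 43.01 m².
T⁴ = 916.6/(0.43·5.67×10⁻⁸·43.01) = 8.741×10⁸ K⁴.

T ≈ 172 K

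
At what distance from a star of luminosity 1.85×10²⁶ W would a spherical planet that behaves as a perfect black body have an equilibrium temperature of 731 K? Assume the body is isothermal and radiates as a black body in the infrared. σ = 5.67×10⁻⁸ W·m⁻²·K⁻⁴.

d ≈ 1.51×10¹⁰ m

For an isothermal black-emitting sphere, (1−a)S·πr² = σ·4πr²·T⁴ ⇒ S = 4σT⁴/(1−a).
S = 4·5.67×10⁻⁸·(731)⁴/1.00 = 64760 W/m².
Flux falls as S = L/(4πd²), so d = √(L/(4πS)) = √(1.85×10²⁶/(4π·64760)).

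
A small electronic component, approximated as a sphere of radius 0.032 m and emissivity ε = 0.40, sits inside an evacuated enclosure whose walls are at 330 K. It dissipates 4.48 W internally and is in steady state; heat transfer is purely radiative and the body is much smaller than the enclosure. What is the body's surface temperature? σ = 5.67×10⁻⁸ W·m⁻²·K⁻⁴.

For a small grey body in a large enclosure, net radiated power = εσA(T⁴ − T_w⁴).
Steady state: P = εσA(T⁴ − T_w⁴) with A = 4πr² = 0.01287 m².
T⁴ = P/(εσA) + T_w⁴ = 4.48/(0.40·5.67×10⁻⁸·0.01287) + (330)⁴
    = 1.535×10¹⁰ + 1.186×10¹⁰ = 2.721×10¹⁰ K⁴.

T ≈ 406 K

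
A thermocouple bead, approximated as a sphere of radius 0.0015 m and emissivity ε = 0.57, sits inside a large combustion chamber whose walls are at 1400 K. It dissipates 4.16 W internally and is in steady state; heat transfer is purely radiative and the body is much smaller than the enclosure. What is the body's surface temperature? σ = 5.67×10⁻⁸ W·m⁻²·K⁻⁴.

For a small grey body in a large enclosure, net radiated power = εσA(T⁴ − T_w⁴).
Steady state: P = εσA(T⁴ − T_w⁴) with A = 4πr² = 2.827×10⁻⁵ m².
T⁴ = P/(εσA) + T_w⁴ = 4.16/(0.57·5.67×10⁻⁸·2.827×10⁻⁵) + (1400)⁴
    = 4.552×10¹² + 3.842×10¹² = 8.394×10¹² K⁴.

T ≈ 1700 K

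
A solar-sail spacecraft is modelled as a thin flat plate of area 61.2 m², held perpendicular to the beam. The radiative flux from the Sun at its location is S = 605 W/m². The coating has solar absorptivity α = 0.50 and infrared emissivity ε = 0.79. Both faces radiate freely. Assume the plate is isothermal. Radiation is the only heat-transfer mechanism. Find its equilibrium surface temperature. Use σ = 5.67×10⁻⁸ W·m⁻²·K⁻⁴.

T ≈ 241 K

At equilibrium, absorbed power = emitted power.
Absorbing cross-section = A = 61.20 m²; emitting surface = 2A = 122.4 m² (ratio 2).
αS·A_cross = εσ·A_surf·T⁴  ⇒  T⁴ = αS/(ε·2σ).
T⁴ = 0.500·605/(0.79·2·5.67×10⁻⁸) = 3.377×10⁹ K⁴.
T = (3.377×10⁹)^(1/4).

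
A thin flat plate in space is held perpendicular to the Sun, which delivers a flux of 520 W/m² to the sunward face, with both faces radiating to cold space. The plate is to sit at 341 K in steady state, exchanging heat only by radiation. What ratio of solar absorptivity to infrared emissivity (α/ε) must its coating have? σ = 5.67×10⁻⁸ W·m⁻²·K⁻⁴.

α/ε ≈ 2.95

Balance: αS·A = εσ·2A·T⁴ ⇒ α/ε = 2σT⁴/S.
α/ε = 2·5.67×10⁻⁸·(341)⁴/520 = 2·5.67×10⁻⁸·1.352×10¹⁰/520.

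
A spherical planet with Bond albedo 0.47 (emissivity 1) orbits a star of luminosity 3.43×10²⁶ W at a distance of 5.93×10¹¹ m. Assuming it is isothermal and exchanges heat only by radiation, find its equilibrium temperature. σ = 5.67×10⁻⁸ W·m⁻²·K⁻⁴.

T ≈ 116 K

First find the stellar flux at distance d: S = L/(4πd²) = 3.43×10²⁶/(4π·(5.93×10¹¹)²) = 77.62 W/m².
For an isothermal sphere, absorbed (1−a)S·πr² = emitted σ·4πr²·T⁴, so T⁴ = (1−a)S/(4σ).
T⁴ = 0.530·77.62/(4·5.67×10⁻⁸) = 1.814×10⁸ K⁴.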